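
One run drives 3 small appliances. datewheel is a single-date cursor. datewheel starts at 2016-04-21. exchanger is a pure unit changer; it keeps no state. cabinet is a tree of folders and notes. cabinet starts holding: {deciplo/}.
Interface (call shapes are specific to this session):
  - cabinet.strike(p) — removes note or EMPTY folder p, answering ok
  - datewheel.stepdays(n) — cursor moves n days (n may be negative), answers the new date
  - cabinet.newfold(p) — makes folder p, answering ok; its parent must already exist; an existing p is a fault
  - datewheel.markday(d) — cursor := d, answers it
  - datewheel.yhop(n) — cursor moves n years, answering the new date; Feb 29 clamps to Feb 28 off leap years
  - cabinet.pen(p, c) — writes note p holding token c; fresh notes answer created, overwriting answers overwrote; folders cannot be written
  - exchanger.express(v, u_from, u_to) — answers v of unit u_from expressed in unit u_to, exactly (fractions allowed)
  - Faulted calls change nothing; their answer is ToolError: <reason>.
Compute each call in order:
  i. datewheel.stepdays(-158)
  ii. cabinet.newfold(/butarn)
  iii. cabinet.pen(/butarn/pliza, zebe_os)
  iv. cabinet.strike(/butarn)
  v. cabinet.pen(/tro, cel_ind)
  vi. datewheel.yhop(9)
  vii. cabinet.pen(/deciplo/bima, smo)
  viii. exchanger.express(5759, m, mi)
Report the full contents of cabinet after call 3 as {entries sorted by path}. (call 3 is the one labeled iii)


>>> datewheel.stepdays n→-158
[out] 2015-11-15
>>> cabinet.newfold p→/butarn
[out] ok
>>> cabinet.pen p→/butarn/pliza c→zebe_os
[out] created
>>> cabinet.strike p→/butarn
[out] ToolError: not empty
>>> cabinet.pen p→/tro c→cel_ind
[out] created
>>> datewheel.yhop n→9
[out] 2024-11-15
>>> cabinet.pen p→/deciplo/bima c→smo
[out] created
>>> exchanger.express v→5759 u_from→m u_to→mi
[out] 719875/201168

Answer: {butarn/, butarn/pliza=zebe_os, deciplo/}


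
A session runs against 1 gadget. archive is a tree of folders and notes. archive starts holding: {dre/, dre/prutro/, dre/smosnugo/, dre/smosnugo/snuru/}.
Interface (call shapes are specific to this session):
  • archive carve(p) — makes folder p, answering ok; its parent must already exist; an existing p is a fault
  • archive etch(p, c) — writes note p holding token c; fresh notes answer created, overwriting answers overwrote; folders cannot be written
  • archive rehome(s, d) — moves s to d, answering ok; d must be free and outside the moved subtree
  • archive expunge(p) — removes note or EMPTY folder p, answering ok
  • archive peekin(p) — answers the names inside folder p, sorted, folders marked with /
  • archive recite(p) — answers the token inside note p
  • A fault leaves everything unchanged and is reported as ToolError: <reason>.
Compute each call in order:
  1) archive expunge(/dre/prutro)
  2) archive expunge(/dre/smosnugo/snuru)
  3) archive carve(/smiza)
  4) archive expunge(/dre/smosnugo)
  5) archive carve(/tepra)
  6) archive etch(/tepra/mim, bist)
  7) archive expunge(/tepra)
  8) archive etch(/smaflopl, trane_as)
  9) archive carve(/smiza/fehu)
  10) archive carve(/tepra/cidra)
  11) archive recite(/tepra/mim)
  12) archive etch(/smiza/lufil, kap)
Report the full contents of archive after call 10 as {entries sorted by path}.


Answer: {dre/, smaflopl=trane_as, smiza/, smiza/fehu/, tepra/, tepra/cidra/, tepra/mim=bist}

Derivation:
% archive expunge(/dre/prutro) => ok
% archive expunge(/dre/smosnugo/snuru) => ok
% archive carve(/smiza) => ok
% archive expunge(/dre/smosnugo) => ok
% archive carve(/tepra) => ok
% archive etch(/tepra/mim, bist) => created
% archive expunge(/tepra) => ToolError: not empty
% archive etch(/smaflopl, trane_as) => created
% archive carve(/smiza/fehu) => ok
% archive carve(/tepra/cidra) => ok
% archive recite(/tepra/mim) => bist
% archive etch(/smiza/lufil, kap) => created


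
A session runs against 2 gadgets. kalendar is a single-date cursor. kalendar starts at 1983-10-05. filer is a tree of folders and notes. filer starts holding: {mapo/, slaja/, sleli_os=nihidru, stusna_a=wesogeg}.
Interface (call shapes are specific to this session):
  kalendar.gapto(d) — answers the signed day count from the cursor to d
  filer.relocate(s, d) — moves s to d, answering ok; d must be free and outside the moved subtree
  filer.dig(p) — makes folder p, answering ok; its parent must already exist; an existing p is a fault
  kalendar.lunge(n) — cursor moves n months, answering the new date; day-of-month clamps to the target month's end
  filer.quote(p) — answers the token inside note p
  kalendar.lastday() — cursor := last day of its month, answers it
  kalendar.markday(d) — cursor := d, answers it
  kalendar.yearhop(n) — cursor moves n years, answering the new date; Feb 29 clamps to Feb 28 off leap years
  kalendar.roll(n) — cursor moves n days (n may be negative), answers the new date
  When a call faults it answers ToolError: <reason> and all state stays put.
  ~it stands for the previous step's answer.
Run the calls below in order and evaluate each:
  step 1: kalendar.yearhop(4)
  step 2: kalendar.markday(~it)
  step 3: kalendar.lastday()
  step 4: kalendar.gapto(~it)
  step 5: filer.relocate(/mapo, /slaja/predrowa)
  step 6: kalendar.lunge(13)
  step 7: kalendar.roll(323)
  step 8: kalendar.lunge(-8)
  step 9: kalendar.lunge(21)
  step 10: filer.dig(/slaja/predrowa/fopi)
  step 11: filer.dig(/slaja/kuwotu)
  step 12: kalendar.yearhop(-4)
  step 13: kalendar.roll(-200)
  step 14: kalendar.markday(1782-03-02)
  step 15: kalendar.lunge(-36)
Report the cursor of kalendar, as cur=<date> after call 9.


Act: yearhop[n=4]
Obs: 1987-10-05
Act: markday[d=~it]
Obs: 1987-10-05
Act: lastday[]
Obs: 1987-10-31
Act: gapto[d=~it]
Obs: 0
Act: relocate[s=/mapo; d=/slaja/predrowa]
Obs: ok
Act: lunge[n=13]
Obs: 1988-11-30
Act: roll[n=323]
Obs: 1989-10-19
Act: lunge[n=-8]
Obs: 1989-02-19
Act: lunge[n=21]
Obs: 1990-11-19
Act: dig[p=/slaja/predrowa/fopi]
Obs: ok
Act: dig[p=/slaja/kuwotu]
Obs: ok
Act: yearhop[n=-4]
Obs: 1986-11-19
Act: roll[n=-200]
Obs: 1986-05-03
Act: markday[d=1782-03-02]
Obs: 1782-03-02
Act: lunge[n=-36]
Obs: 1779-03-02

Answer: cur=1990-11-19


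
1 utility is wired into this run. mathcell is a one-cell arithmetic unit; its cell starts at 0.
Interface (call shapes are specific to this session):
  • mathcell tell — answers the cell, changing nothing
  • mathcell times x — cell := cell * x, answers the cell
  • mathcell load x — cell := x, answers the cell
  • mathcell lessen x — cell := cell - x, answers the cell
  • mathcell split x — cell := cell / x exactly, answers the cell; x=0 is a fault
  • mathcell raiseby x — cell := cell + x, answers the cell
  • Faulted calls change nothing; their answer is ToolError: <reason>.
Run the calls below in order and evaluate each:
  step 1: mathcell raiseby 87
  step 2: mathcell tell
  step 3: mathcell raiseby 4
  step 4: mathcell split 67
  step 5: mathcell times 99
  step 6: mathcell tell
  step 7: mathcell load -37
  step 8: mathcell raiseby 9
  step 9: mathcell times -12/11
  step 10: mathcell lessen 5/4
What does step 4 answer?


Answer: 91/67

Derivation:
-> mathcell raiseby(x→87)
<- 87
-> mathcell tell()
<- 87
-> mathcell raiseby(x→4)
<- 91
-> mathcell split(x→67)
<- 91/67
-> mathcell times(x→99)
<- 9009/67
-> mathcell tell()
<- 9009/67
-> mathcell load(x→-37)
<- -37
-> mathcell raiseby(x→9)
<- -28
-> mathcell times(x→-12/11)
<- 336/11
-> mathcell lessen(x→5/4)
<- 1289/44


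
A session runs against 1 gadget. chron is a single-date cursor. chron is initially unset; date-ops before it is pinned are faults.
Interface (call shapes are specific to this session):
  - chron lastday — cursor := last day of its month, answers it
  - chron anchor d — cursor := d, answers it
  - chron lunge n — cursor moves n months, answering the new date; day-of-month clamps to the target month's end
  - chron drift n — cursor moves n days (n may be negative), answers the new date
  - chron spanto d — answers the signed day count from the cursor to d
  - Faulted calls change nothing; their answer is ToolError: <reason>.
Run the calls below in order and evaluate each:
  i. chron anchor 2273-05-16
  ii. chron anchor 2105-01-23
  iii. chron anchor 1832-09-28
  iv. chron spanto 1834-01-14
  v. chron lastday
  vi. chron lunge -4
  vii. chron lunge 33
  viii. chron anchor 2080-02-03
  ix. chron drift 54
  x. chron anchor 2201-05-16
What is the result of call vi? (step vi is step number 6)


Answer: 1832-05-30

Derivation:
·→ chron anchor(d=2273-05-16)
·← 2273-05-16
·→ chron anchor(d=2105-01-23)
·← 2105-01-23
·→ chron anchor(d=1832-09-28)
·← 1832-09-28
·→ chron spanto(d=1834-01-14)
·← 473
·→ chron lastday()
·← 1832-09-30
·→ chron lunge(n=-4)
·← 1832-05-30
·→ chron lunge(n=33)
·← 1835-02-28
·→ chron anchor(d=2080-02-03)
·← 2080-02-03
·→ chron drift(n=54)
·← 2080-03-28
·→ chron anchor(d=2201-05-16)
·← 2201-05-16


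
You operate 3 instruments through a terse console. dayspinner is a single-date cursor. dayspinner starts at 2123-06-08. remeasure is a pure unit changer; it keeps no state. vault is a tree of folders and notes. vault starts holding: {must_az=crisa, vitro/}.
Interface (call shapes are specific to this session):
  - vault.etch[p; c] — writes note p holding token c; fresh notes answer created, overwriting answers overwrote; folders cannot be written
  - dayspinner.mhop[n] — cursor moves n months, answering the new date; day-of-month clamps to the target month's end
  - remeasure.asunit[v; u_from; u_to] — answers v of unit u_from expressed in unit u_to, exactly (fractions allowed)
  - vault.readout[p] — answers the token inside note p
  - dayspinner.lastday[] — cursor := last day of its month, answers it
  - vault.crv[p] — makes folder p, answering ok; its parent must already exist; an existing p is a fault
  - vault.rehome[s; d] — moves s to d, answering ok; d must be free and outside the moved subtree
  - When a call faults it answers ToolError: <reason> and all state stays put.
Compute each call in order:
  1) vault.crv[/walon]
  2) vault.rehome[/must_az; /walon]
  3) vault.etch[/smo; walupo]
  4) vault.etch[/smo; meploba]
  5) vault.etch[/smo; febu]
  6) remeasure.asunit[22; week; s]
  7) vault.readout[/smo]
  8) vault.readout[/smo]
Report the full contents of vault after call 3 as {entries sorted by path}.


I use crv on /walon, → ok.
Then rehome on /must_az, /walon, — result: ToolError: exists.
Invoking etch on /smo, walupo, giving created.
Calling etch on /smo, meploba, and get overwrote.
I use etch on /smo, febu, — result: overwrote.
Invoking asunit on 22, week, s, which returns 13305600.
Then readout on /smo, giving febu.
Next I call readout on /smo, and observe febu.

Answer: {must_az=crisa, smo=walupo, vitro/, walon/}


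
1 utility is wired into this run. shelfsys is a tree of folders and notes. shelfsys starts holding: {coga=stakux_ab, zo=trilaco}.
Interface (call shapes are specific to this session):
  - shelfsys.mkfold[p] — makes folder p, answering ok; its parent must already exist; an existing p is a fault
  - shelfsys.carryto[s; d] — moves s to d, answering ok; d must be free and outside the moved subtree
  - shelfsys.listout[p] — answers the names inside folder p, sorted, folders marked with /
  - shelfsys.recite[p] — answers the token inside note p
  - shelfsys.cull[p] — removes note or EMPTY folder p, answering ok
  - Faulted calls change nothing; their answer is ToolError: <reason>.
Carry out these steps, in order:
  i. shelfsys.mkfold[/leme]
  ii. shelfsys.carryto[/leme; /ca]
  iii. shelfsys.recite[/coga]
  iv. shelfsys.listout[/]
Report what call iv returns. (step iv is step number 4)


Answer: [ca/, coga, zo]

Derivation:
Invoking shelfsys.mkfold with p=/leme, giving ok.
Invoking shelfsys.carryto with s=/leme, d=/ca, which returns ok.
Now I run shelfsys.recite with p=/coga, → stakux_ab.
Then shelfsys.listout with p=/, and observe [ca/, coga, zo].


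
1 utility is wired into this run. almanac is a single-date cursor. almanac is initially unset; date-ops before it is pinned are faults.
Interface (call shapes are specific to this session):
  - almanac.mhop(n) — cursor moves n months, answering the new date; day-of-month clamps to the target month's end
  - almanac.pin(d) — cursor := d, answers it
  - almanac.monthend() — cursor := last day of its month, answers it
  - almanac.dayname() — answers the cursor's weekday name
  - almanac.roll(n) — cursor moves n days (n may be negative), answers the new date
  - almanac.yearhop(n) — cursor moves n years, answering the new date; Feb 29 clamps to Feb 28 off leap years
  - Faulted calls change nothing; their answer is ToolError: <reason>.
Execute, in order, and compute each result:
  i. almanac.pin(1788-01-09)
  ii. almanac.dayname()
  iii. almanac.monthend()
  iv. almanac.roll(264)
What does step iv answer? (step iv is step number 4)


·→ pin(d→1788-01-09)
·← 1788-01-09
·→ dayname()
·← Wednesday
·→ monthend()
·← 1788-01-31
·→ roll(n→264)
·← 1788-10-21

Answer: 1788-10-21


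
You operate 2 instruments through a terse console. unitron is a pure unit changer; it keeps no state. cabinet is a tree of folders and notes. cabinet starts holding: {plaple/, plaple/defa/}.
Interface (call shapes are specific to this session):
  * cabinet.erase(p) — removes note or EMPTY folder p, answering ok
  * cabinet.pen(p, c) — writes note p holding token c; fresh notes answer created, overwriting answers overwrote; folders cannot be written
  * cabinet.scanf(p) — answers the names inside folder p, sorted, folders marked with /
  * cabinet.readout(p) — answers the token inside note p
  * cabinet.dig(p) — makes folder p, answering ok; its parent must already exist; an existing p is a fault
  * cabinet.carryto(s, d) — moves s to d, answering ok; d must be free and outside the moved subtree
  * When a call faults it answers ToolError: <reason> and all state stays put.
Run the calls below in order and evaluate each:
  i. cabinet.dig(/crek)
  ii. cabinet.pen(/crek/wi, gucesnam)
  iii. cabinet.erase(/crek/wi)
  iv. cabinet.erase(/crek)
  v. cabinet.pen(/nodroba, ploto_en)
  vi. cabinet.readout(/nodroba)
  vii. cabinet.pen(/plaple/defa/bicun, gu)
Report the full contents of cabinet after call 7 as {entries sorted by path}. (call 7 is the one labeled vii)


Answer: {nodroba=ploto_en, plaple/, plaple/defa/, plaple/defa/bicun=gu}

Derivation:
·→ cabinet.dig(p: /crek)
·← ok
·→ cabinet.pen(p: /crek/wi, c: gucesnam)
·← created
·→ cabinet.erase(p: /crek/wi)
·← ok
·→ cabinet.erase(p: /crek)
·← ok
·→ cabinet.pen(p: /nodroba, c: ploto_en)
·← created
·→ cabinet.readout(p: /nodroba)
·← ploto_en
·→ cabinet.pen(p: /plaple/defa/bicun, c: gu)
·← created


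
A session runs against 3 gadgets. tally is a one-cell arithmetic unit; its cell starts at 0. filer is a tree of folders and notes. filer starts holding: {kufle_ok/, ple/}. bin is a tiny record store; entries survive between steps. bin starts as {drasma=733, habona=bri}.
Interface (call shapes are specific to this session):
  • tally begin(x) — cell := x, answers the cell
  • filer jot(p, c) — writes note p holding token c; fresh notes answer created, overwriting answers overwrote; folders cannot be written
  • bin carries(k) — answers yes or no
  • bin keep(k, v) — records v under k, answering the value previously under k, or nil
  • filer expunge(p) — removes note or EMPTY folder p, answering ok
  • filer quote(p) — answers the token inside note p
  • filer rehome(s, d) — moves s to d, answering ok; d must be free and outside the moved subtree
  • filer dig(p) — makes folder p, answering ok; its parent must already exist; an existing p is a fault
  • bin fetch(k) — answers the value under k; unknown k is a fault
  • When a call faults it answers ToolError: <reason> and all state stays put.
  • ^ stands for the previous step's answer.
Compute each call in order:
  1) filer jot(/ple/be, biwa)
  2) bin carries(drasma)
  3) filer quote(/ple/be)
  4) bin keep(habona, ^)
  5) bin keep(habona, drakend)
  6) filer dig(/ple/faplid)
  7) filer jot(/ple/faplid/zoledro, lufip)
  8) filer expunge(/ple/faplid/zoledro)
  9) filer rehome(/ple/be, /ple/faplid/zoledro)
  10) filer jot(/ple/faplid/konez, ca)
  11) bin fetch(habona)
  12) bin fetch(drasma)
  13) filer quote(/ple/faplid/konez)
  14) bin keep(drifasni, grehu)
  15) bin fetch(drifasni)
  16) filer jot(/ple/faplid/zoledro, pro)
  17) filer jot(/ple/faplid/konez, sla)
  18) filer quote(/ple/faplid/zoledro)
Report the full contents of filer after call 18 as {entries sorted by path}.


Answer: {kufle_ok/, ple/, ple/faplid/, ple/faplid/konez=sla, ple/faplid/zoledro=pro}

Derivation:
>> filer jot(p='/ple/be', c='biwa')
<< created
>> bin carries(k='drasma')
<< yes
>> filer quote(p='/ple/be')
<< biwa
>> bin keep(k='habona', v='^')
<< bri
>> bin keep(k='habona', v='drakend')
<< biwa
>> filer dig(p='/ple/faplid')
<< ok
>> filer jot(p='/ple/faplid/zoledro', c='lufip')
<< created
>> filer expunge(p='/ple/faplid/zoledro')
<< ok
>> filer rehome(s='/ple/be', d='/ple/faplid/zoledro')
<< ok
>> filer jot(p='/ple/faplid/konez', c='ca')
<< created
>> bin fetch(k='habona')
<< drakend
>> bin fetch(k='drasma')
<< 733
>> filer quote(p='/ple/faplid/konez')
<< ca
>> bin keep(k='drifasni', v='grehu')
<< nil
>> bin fetch(k='drifasni')
<< grehu
>> filer jot(p='/ple/faplid/zoledro', c='pro')
<< overwrote
>> filer jot(p='/ple/faplid/konez', c='sla')
<< overwrote
>> filer quote(p='/ple/faplid/zoledro')
<< pro


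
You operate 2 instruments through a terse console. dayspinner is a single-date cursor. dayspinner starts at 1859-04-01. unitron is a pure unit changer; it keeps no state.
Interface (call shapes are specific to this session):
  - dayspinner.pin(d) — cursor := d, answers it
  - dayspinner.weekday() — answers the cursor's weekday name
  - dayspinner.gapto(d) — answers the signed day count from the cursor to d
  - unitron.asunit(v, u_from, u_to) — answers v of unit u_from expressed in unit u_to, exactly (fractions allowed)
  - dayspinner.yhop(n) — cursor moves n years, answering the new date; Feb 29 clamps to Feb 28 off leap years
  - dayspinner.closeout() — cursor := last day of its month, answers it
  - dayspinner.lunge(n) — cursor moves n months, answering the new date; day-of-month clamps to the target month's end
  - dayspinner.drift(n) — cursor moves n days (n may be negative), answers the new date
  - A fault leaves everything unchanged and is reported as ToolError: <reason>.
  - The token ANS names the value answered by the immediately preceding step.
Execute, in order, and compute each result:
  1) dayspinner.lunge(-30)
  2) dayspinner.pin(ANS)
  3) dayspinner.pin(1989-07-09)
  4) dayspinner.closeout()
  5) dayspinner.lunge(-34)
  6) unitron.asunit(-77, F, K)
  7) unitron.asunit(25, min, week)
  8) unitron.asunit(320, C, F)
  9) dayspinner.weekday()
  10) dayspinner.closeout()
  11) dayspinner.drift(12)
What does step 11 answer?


-> dayspinner.lunge(n→-30)
<- 1856-10-01
-> dayspinner.pin(d→ANS)
<- 1856-10-01
-> dayspinner.pin(d→1989-07-09)
<- 1989-07-09
-> dayspinner.closeout()
<- 1989-07-31
-> dayspinner.lunge(n→-34)
<- 1986-09-30
-> unitron.asunit(v→-77, u_from→F, u_to→K)
<- 38267/180
-> unitron.asunit(v→25, u_from→min, u_to→week)
<- 5/2016
-> unitron.asunit(v→320, u_from→C, u_to→F)
<- 608
-> dayspinner.weekday()
<- Tuesday
-> dayspinner.closeout()
<- 1986-09-30
-> dayspinner.drift(n→12)
<- 1986-10-12

Answer: 1986-10-12


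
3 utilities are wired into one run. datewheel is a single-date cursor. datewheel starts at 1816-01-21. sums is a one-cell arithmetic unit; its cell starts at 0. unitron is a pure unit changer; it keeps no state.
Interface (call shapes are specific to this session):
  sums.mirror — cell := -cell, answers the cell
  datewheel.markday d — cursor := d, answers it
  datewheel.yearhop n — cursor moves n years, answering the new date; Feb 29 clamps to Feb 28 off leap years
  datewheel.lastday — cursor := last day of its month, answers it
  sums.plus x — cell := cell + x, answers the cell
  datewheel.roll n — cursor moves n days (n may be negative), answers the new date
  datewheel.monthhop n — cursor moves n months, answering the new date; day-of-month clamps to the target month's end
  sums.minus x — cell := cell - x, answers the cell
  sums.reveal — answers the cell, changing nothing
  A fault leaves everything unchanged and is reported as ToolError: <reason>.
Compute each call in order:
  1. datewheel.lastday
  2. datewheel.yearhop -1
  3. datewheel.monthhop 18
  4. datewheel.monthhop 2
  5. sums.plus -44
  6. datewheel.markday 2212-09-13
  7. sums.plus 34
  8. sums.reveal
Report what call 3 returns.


I use datewheel.lastday, which returns 1816-01-31.
I try datewheel.yearhop(n: -1): 1815-01-31.
I use datewheel.monthhop(n: 18), and get 1816-07-31.
Using datewheel.monthhop(n: 2), — result: 1816-09-30.
Invoking sums.plus(x: -44), and see -44.
I invoke datewheel.markday(d: 2212-09-13), and observe 2212-09-13.
I run sums.plus(x: 34): -10.
Using sums.reveal, yielding -10.

Answer: 1816-07-31


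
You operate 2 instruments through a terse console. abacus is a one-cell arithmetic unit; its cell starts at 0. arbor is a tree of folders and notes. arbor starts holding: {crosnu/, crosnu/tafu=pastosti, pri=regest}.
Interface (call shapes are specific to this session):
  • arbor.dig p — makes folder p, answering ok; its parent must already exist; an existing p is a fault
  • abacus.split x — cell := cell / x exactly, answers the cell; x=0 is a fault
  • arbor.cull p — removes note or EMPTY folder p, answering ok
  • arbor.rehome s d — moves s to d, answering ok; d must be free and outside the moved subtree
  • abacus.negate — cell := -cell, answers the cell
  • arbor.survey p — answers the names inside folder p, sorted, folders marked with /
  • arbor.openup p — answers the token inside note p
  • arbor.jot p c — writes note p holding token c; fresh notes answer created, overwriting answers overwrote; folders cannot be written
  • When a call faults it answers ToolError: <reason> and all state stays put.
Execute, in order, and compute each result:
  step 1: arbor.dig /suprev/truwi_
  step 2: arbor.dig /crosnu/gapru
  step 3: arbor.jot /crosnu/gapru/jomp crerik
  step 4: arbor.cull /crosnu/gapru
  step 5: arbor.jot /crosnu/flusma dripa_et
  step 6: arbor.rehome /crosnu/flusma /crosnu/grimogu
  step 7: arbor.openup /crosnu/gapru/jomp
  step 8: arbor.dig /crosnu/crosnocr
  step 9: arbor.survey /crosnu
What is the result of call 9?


I invoke arbor.dig with p: /suprev/truwi_: ToolError: no parent.
I use arbor.dig with p: /crosnu/gapru, and see ok.
Calling arbor.jot with p: /crosnu/gapru/jomp, c: crerik, and see created.
Now I run arbor.cull with p: /crosnu/gapru, → ToolError: not empty.
I use arbor.jot with p: /crosnu/flusma, c: dripa_et, yielding created.
I try arbor.rehome with s: /crosnu/flusma, d: /crosnu/grimogu, and observe ok.
Next I call arbor.openup with p: /crosnu/gapru/jomp, giving crerik.
Now I run arbor.dig with p: /crosnu/crosnocr, which returns ok.
Next I call arbor.survey with p: /crosnu, yielding [crosnocr/, gapru/, grimogu, tafu].

Answer: [crosnocr/, gapru/, grimogu, tafu]


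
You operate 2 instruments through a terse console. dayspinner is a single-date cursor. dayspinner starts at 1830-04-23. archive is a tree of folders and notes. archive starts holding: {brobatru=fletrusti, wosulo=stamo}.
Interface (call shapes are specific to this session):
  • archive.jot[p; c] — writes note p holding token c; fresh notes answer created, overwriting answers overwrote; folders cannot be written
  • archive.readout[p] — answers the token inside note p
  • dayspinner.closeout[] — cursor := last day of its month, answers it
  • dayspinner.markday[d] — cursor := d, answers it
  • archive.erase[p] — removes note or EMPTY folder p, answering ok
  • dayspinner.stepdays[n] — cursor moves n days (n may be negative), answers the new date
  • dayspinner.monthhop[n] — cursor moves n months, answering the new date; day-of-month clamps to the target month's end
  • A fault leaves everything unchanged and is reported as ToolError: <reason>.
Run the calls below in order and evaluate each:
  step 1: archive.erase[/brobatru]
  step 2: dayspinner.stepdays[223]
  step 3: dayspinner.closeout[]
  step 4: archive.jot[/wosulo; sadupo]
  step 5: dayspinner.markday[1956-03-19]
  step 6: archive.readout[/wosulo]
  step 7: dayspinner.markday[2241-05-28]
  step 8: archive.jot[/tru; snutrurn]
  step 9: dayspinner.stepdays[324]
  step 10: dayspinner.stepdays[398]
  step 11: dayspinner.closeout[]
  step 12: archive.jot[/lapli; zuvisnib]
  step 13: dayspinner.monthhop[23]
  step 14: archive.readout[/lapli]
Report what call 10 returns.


Then archive.erase passing p→/brobatru, and observe ok.
Using dayspinner.stepdays passing n→223, which returns 1830-12-02.
I use dayspinner.closeout, → 1830-12-31.
Invoking archive.jot passing p→/wosulo, c→sadupo, — result: overwrote.
Invoking dayspinner.markday passing d→1956-03-19, and see 1956-03-19.
Next I call archive.readout passing p→/wosulo, → sadupo.
I invoke dayspinner.markday passing d→2241-05-28, and observe 2241-05-28.
Next I call archive.jot passing p→/tru, c→snutrurn, and see created.
Then dayspinner.stepdays passing n→324, and observe 2242-04-17.
I run dayspinner.stepdays passing n→398, and observe 2243-05-20.
Calling dayspinner.closeout(), and see 2243-05-31.
Then archive.jot passing p→/lapli, c→zuvisnib, giving created.
Using dayspinner.monthhop passing n→23, — result: 2245-04-30.
Using archive.readout passing p→/lapli, giving zuvisnib.

Answer: 2243-05-20


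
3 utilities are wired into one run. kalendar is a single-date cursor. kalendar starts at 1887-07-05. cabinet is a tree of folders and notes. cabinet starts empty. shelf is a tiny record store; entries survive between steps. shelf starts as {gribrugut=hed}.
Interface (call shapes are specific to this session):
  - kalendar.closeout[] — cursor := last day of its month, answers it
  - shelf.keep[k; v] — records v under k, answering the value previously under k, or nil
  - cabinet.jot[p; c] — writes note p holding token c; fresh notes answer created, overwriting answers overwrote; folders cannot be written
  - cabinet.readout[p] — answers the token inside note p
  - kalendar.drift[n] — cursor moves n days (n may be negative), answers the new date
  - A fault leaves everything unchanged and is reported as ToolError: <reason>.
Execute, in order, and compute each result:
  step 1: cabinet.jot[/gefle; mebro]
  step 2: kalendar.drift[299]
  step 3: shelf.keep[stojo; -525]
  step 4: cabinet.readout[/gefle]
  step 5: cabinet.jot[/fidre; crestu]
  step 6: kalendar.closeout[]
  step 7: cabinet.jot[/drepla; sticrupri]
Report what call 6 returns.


Answer: 1888-04-30

Derivation:
! 1. cabinet.jot(p=/gefle, c=mebro) ~> created
! 2. kalendar.drift(n=299) ~> 1888-04-29
! 3. shelf.keep(k=stojo, v=-525) ~> nil
! 4. cabinet.readout(p=/gefle) ~> mebro
! 5. cabinet.jot(p=/fidre, c=crestu) ~> created
! 6. kalendar.closeout() ~> 1888-04-30
! 7. cabinet.jot(p=/drepla, c=sticrupri) ~> created


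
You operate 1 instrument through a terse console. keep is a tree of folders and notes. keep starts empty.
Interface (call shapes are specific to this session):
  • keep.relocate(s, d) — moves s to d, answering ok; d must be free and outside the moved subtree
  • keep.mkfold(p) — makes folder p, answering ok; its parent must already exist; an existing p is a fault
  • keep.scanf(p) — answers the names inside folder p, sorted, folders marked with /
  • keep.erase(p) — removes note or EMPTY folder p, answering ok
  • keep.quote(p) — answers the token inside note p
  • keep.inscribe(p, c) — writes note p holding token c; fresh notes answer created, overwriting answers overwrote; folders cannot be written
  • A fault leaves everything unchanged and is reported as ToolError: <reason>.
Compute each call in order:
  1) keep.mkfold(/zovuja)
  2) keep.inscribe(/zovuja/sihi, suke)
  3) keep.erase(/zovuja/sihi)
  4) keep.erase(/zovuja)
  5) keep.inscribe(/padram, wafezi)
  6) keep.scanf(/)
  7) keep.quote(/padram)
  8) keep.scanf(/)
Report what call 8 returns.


Answer: [padram]

Derivation:
Using keep.mkfold on /zovuja, → ok.
I invoke keep.inscribe on /zovuja/sihi, suke, and observe created.
I use keep.erase on /zovuja/sihi, which returns ok.
I call keep.erase on /zovuja, → ok.
I invoke keep.inscribe on /padram, wafezi, → created.
Now I run keep.scanf on /, → [padram].
Then keep.quote on /padram, and observe wafezi.
Calling keep.scanf on /, and see [padram].


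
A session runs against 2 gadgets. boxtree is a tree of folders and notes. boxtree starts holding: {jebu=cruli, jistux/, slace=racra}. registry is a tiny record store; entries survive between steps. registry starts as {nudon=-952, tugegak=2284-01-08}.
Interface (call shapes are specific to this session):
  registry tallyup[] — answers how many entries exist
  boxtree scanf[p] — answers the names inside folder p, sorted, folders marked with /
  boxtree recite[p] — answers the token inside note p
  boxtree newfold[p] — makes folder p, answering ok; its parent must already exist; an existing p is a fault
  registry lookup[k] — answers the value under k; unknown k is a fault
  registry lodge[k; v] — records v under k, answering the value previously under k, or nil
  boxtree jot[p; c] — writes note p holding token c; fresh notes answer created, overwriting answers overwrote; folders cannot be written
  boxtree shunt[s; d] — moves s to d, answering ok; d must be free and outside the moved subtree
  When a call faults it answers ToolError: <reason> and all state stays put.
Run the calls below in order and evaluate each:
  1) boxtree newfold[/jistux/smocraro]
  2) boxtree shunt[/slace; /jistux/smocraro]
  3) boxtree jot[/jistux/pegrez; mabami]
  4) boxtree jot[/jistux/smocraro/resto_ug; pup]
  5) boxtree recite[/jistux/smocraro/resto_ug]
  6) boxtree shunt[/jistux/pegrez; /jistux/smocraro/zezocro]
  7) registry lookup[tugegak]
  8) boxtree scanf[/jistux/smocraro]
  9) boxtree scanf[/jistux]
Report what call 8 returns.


-> boxtree newfold(/jistux/smocraro)
<- ok
-> boxtree shunt(/slace, /jistux/smocraro)
<- ToolError: exists
-> boxtree jot(/jistux/pegrez, mabami)
<- created
-> boxtree jot(/jistux/smocraro/resto_ug, pup)
<- created
-> boxtree recite(/jistux/smocraro/resto_ug)
<- pup
-> boxtree shunt(/jistux/pegrez, /jistux/smocraro/zezocro)
<- ok
-> registry lookup(tugegak)
<- 2284-01-08
-> boxtree scanf(/jistux/smocraro)
<- [resto_ug, zezocro]
-> boxtree scanf(/jistux)
<- [smocraro/]

Answer: [resto_ug, zezocro]


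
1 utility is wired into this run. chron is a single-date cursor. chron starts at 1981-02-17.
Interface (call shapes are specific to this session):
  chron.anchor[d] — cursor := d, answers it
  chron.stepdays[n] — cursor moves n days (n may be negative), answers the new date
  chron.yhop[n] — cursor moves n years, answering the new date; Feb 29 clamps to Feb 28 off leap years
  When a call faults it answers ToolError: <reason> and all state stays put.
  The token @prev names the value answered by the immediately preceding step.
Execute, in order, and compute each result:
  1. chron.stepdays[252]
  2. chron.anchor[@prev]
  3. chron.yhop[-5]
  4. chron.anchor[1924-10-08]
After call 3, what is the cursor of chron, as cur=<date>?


→ chron.stepdays(n: 252)
← 1981-10-27
→ chron.anchor(d: @prev)
← 1981-10-27
→ chron.yhop(n: -5)
← 1976-10-27
→ chron.anchor(d: 1924-10-08)
← 1924-10-08

Answer: cur=1976-10-27


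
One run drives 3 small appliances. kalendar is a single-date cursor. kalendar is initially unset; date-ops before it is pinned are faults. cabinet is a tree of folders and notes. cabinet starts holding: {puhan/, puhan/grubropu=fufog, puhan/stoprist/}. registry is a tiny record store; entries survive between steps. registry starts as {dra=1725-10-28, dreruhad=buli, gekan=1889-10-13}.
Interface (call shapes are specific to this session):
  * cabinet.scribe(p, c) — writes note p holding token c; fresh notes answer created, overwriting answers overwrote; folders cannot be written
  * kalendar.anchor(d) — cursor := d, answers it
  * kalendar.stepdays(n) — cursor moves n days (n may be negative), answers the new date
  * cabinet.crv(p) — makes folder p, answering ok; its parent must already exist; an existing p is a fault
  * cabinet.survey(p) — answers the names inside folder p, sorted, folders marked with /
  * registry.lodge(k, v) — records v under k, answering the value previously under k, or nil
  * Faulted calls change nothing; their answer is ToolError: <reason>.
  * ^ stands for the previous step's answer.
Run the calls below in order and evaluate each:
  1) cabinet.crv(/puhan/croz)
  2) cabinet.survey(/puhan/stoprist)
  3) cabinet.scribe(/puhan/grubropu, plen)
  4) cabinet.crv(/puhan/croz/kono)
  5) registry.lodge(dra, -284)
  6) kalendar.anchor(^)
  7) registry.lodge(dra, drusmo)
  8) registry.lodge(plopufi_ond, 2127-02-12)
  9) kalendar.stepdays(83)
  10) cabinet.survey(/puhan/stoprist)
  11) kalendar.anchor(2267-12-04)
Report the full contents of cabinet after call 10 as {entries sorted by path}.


Calling crv passing p=/puhan/croz, yielding ok.
I invoke survey passing p=/puhan/stoprist, giving [].
Next I call scribe passing p=/puhan/grubropu, c=plen, yielding overwrote.
Invoking crv passing p=/puhan/croz/kono, and see ok.
I run lodge passing k=dra, v=-284, — result: 1725-10-28.
I use anchor passing d=^: 1725-10-28.
Then lodge passing k=dra, v=drusmo, and observe -284.
Invoking lodge passing k=plopufi_ond, v=2127-02-12: nil.
Invoking stepdays passing n=83, which returns 1726-01-19.
Using survey passing p=/puhan/stoprist, and observe [].
Invoking anchor passing d=2267-12-04, and see 2267-12-04.

Answer: {puhan/, puhan/croz/, puhan/croz/kono/, puhan/grubropu=plen, puhan/stoprist/}


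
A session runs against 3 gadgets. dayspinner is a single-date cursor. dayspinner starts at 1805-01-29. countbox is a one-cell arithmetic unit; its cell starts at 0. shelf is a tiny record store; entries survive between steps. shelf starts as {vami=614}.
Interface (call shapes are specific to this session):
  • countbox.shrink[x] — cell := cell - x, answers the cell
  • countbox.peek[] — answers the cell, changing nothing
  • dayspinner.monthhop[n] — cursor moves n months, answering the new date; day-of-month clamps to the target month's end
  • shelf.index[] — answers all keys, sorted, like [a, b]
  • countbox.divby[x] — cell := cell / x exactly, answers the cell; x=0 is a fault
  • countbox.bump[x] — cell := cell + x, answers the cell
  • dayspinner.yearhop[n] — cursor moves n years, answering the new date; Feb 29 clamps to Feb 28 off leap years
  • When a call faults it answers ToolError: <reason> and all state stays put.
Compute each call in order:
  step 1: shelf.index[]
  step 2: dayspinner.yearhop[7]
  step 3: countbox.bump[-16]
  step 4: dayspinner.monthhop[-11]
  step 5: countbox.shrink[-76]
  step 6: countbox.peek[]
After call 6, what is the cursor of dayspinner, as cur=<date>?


Answer: cur=1811-02-28

Derivation:
Act: shelf.index[]
Obs: [vami]
Act: dayspinner.yearhop[n=7]
Obs: 1812-01-29
Act: countbox.bump[x=-16]
Obs: -16
Act: dayspinner.monthhop[n=-11]
Obs: 1811-02-28
Act: countbox.shrink[x=-76]
Obs: 60
Act: countbox.peek[]
Obs: 60


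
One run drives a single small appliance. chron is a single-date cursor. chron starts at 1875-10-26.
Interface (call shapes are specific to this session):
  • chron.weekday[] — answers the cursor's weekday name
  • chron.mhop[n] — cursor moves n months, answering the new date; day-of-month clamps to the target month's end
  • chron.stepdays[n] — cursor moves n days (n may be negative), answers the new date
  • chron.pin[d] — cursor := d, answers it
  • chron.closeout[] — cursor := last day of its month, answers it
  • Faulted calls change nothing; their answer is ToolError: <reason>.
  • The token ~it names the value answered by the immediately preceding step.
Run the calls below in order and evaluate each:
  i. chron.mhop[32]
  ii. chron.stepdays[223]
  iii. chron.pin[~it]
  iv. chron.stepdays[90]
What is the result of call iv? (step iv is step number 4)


I try chron.mhop(32), and get 1878-06-26.
Using chron.stepdays(223), and get 1879-02-04.
Using chron.pin(~it), → 1879-02-04.
I use chron.stepdays(90), giving 1879-05-05.

Answer: 1879-05-05


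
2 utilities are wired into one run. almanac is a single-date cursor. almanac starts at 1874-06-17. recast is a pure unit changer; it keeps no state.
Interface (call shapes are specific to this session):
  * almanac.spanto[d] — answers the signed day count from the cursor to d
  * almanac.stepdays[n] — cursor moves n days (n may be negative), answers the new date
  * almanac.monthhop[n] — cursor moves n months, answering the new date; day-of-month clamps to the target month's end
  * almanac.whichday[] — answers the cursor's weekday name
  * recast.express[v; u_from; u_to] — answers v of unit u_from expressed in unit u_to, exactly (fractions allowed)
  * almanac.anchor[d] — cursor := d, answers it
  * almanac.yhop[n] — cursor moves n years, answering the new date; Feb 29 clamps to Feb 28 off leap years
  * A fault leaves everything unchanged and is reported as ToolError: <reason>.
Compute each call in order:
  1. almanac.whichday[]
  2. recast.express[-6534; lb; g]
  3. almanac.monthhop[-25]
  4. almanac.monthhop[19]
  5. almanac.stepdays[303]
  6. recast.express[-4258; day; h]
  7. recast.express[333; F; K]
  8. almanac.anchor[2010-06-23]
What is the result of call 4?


Answer: 1873-12-17

Derivation:
Then almanac.whichday, yielding Wednesday.
I invoke recast.express with -6534, lb, g, → -148188627279/50000.
I invoke almanac.monthhop with -25, which returns 1872-05-17.
I run almanac.monthhop with 19, — result: 1873-12-17.
Now I run almanac.stepdays with 303, and see 1874-10-16.
I use recast.express with -4258, day, h, giving -102192.
I invoke recast.express with 333, F, K, which returns 79267/180.
I run almanac.anchor with 2010-06-23, giving 2010-06-23.


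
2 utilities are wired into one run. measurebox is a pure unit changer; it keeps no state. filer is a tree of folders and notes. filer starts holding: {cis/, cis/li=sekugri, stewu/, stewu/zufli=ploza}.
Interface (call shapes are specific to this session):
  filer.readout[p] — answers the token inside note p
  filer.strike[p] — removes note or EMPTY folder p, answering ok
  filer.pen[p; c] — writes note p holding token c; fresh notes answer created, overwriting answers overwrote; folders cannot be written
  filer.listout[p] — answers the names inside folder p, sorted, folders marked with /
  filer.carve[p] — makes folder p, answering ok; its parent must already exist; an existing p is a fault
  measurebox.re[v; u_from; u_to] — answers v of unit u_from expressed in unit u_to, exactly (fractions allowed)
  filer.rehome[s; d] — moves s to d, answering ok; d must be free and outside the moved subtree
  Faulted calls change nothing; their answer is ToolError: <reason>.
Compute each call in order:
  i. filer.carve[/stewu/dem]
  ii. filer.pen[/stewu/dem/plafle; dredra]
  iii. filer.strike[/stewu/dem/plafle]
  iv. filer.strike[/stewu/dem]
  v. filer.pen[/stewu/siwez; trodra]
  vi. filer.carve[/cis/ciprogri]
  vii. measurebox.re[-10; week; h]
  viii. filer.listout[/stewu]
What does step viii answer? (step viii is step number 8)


I call carve using /stewu/dem, — result: ok.
Next I call pen using /stewu/dem/plafle, dredra, which returns created.
I invoke strike using /stewu/dem/plafle, which returns ok.
I use strike using /stewu/dem: ok.
I use pen using /stewu/siwez, trodra, giving created.
Next I call carve using /cis/ciprogri, — result: ok.
Invoking re using -10, week, h, — result: -1680.
I run listout using /stewu, giving [siwez, zufli].

Answer: [siwez, zufli]


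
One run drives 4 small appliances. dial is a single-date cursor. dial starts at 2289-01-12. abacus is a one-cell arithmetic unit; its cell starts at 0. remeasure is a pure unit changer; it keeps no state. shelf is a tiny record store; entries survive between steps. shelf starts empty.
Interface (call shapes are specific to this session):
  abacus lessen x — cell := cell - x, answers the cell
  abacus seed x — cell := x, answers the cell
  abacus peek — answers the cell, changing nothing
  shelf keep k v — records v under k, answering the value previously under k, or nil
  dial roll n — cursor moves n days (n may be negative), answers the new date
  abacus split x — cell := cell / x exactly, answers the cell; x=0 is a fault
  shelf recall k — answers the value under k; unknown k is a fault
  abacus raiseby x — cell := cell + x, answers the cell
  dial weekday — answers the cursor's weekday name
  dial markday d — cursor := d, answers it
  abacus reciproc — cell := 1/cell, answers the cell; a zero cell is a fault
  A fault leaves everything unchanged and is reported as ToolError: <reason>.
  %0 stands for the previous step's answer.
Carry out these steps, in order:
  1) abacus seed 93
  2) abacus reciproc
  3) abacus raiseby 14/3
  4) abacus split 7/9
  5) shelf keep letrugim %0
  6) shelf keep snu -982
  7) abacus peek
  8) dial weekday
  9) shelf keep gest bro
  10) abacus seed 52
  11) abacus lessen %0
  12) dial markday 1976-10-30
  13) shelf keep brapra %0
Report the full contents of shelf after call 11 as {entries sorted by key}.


==> abacus seed(x='93')
<== 93
==> abacus reciproc()
<== 1/93
==> abacus raiseby(x='14/3')
<== 145/31
==> abacus split(x='7/9')
<== 1305/217
==> shelf keep(k='letrugim', v='%0')
<== nil
==> shelf keep(k='snu', v='-982')
<== nil
==> abacus peek()
<== 1305/217
==> dial weekday()
<== Saturday
==> shelf keep(k='gest', v='bro')
<== nil
==> abacus seed(x='52')
<== 52
==> abacus lessen(x='%0')
<== 0
==> dial markday(d='1976-10-30')
<== 1976-10-30
==> shelf keep(k='brapra', v='%0')
<== nil

Answer: {gest=bro, letrugim=1305/217, snu=-982}
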